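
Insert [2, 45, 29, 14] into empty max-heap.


Insert 2: [2]
Insert 45: [45, 2]
Insert 29: [45, 2, 29]
Insert 14: [45, 14, 29, 2]

Final heap: [45, 14, 29, 2]


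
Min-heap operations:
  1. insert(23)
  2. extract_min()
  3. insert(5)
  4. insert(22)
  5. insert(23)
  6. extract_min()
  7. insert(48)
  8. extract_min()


insert(23) -> [23]
extract_min()->23, []
insert(5) -> [5]
insert(22) -> [5, 22]
insert(23) -> [5, 22, 23]
extract_min()->5, [22, 23]
insert(48) -> [22, 23, 48]
extract_min()->22, [23, 48]

Final heap: [23, 48]


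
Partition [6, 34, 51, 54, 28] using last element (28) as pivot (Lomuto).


Pivot: 28
  6 <= 28: advance i (no swap)
Place pivot at 1: [6, 28, 51, 54, 34]

Partitioned: [6, 28, 51, 54, 34]


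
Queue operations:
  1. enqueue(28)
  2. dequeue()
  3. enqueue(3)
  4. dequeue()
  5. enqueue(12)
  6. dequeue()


enqueue(28) -> [28]
dequeue()->28, []
enqueue(3) -> [3]
dequeue()->3, []
enqueue(12) -> [12]
dequeue()->12, []

Final queue: []


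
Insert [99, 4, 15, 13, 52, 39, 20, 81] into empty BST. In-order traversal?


Insert 99: root
Insert 4: L from 99
Insert 15: L from 99 -> R from 4
Insert 13: L from 99 -> R from 4 -> L from 15
Insert 52: L from 99 -> R from 4 -> R from 15
Insert 39: L from 99 -> R from 4 -> R from 15 -> L from 52
Insert 20: L from 99 -> R from 4 -> R from 15 -> L from 52 -> L from 39
Insert 81: L from 99 -> R from 4 -> R from 15 -> R from 52

In-order: [4, 13, 15, 20, 39, 52, 81, 99]


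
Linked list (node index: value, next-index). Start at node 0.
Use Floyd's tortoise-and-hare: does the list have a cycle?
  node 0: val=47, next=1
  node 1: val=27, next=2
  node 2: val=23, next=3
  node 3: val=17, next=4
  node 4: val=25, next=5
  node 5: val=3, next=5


Floyd's tortoise (slow, +1) and hare (fast, +2):
  init: slow=0, fast=0
  step 1: slow=1, fast=2
  step 2: slow=2, fast=4
  step 3: slow=3, fast=5
  step 4: slow=4, fast=5
  step 5: slow=5, fast=5
  slow == fast at node 5: cycle detected

Cycle: yes


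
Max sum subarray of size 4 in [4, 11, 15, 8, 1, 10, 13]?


[0:4]: 38
[1:5]: 35
[2:6]: 34
[3:7]: 32

Max: 38 at [0:4]


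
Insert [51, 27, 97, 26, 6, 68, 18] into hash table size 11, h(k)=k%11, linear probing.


Insert 51: h=7 -> slot 7
Insert 27: h=5 -> slot 5
Insert 97: h=9 -> slot 9
Insert 26: h=4 -> slot 4
Insert 6: h=6 -> slot 6
Insert 68: h=2 -> slot 2
Insert 18: h=7, 1 probes -> slot 8

Table: [None, None, 68, None, 26, 27, 6, 51, 18, 97, None]


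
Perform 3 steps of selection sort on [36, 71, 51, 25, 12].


Initial: [36, 71, 51, 25, 12]
Step 1: min=12 at 4
  Swap: [12, 71, 51, 25, 36]
Step 2: min=25 at 3
  Swap: [12, 25, 51, 71, 36]
Step 3: min=36 at 4
  Swap: [12, 25, 36, 71, 51]

After 3 steps: [12, 25, 36, 71, 51]


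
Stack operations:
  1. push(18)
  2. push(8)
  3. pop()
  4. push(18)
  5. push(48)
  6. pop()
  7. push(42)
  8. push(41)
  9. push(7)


push(18) -> [18]
push(8) -> [18, 8]
pop()->8, [18]
push(18) -> [18, 18]
push(48) -> [18, 18, 48]
pop()->48, [18, 18]
push(42) -> [18, 18, 42]
push(41) -> [18, 18, 42, 41]
push(7) -> [18, 18, 42, 41, 7]

Final stack: [18, 18, 42, 41, 7]


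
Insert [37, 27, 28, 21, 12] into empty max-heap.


Insert 37: [37]
Insert 27: [37, 27]
Insert 28: [37, 27, 28]
Insert 21: [37, 27, 28, 21]
Insert 12: [37, 27, 28, 21, 12]

Final heap: [37, 27, 28, 21, 12]


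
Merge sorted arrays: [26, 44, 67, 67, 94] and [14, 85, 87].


Take 14 from B
Take 26 from A
Take 44 from A
Take 67 from A
Take 67 from A
Take 85 from B
Take 87 from B

Merged: [14, 26, 44, 67, 67, 85, 87, 94]


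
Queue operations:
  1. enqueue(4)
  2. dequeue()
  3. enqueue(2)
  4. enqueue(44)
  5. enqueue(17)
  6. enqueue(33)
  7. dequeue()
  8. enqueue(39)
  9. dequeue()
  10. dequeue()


enqueue(4) -> [4]
dequeue()->4, []
enqueue(2) -> [2]
enqueue(44) -> [2, 44]
enqueue(17) -> [2, 44, 17]
enqueue(33) -> [2, 44, 17, 33]
dequeue()->2, [44, 17, 33]
enqueue(39) -> [44, 17, 33, 39]
dequeue()->44, [17, 33, 39]
dequeue()->17, [33, 39]

Final queue: [33, 39]


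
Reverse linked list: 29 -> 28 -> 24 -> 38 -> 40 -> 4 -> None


Step 1: curr=29, set curr.next=prev(None) | reversed so far: 29
Step 2: curr=28, set curr.next=prev(29) | reversed so far: 28 -> 29
Step 3: curr=24, set curr.next=prev(28) | reversed so far: 24 -> 28 -> 29
Step 4: curr=38, set curr.next=prev(24) | reversed so far: 38 -> 24 -> 28 -> 29
Step 5: curr=40, set curr.next=prev(38) | reversed so far: 40 -> 38 -> 24 -> 28 -> 29
Step 6: curr=4, set curr.next=prev(40) | reversed so far: 4 -> 40 -> 38 -> 24 -> 28 -> 29

4 -> 40 -> 38 -> 24 -> 28 -> 29 -> None


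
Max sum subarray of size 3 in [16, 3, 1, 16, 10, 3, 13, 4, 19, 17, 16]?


[0:3]: 20
[1:4]: 20
[2:5]: 27
[3:6]: 29
[4:7]: 26
[5:8]: 20
[6:9]: 36
[7:10]: 40
[8:11]: 52

Max: 52 at [8:11]


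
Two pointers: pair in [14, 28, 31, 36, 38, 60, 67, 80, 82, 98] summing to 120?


lo=0(14)+hi=9(98)=112
lo=1(28)+hi=9(98)=126
lo=1(28)+hi=8(82)=110
lo=2(31)+hi=8(82)=113
lo=3(36)+hi=8(82)=118
lo=4(38)+hi=8(82)=120

Yes: 38+82=120


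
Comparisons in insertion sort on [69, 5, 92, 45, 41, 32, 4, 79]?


Algorithm: insertion sort
Input: [69, 5, 92, 45, 41, 32, 4, 79]
Sorted: [4, 5, 32, 41, 45, 69, 79, 92]

22


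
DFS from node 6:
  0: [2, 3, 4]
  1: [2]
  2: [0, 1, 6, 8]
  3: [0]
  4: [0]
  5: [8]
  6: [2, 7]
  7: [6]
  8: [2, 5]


Visit 6, push [7, 2]
Visit 2, push [8, 1, 0]
Visit 0, push [4, 3]
Visit 3, push []
Visit 4, push []
Visit 1, push []
Visit 8, push [5]
Visit 5, push []
Visit 7, push []

DFS order: [6, 2, 0, 3, 4, 1, 8, 5, 7]


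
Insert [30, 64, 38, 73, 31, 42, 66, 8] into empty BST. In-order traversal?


Insert 30: root
Insert 64: R from 30
Insert 38: R from 30 -> L from 64
Insert 73: R from 30 -> R from 64
Insert 31: R from 30 -> L from 64 -> L from 38
Insert 42: R from 30 -> L from 64 -> R from 38
Insert 66: R from 30 -> R from 64 -> L from 73
Insert 8: L from 30

In-order: [8, 30, 31, 38, 42, 64, 66, 73]


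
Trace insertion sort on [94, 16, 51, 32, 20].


Initial: [94, 16, 51, 32, 20]
Insert 16: [16, 94, 51, 32, 20]
Insert 51: [16, 51, 94, 32, 20]
Insert 32: [16, 32, 51, 94, 20]
Insert 20: [16, 20, 32, 51, 94]

Sorted: [16, 20, 32, 51, 94]


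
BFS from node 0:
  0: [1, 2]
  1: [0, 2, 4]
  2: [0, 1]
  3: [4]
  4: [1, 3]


Visit 0, enqueue [1, 2]
Visit 1, enqueue [4]
Visit 2, enqueue []
Visit 4, enqueue [3]
Visit 3, enqueue []

BFS order: [0, 1, 2, 4, 3]


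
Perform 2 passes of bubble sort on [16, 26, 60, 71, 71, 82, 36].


Initial: [16, 26, 60, 71, 71, 82, 36]
Pass 1: [16, 26, 60, 71, 71, 36, 82] (1 swaps)
Pass 2: [16, 26, 60, 71, 36, 71, 82] (1 swaps)

After 2 passes: [16, 26, 60, 71, 36, 71, 82]


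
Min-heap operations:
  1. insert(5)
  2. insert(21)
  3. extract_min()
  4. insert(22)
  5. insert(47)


insert(5) -> [5]
insert(21) -> [5, 21]
extract_min()->5, [21]
insert(22) -> [21, 22]
insert(47) -> [21, 22, 47]

Final heap: [21, 22, 47]


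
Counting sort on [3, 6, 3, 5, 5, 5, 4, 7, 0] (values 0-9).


Input: [3, 6, 3, 5, 5, 5, 4, 7, 0]
Counts: [1, 0, 0, 2, 1, 3, 1, 1, 0, 0]

Sorted: [0, 3, 3, 4, 5, 5, 5, 6, 7]


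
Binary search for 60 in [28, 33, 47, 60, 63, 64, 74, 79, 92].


Step 1: lo=0, hi=8, mid=4, val=63
Step 2: lo=0, hi=3, mid=1, val=33
Step 3: lo=2, hi=3, mid=2, val=47
Step 4: lo=3, hi=3, mid=3, val=60

Found at index 3


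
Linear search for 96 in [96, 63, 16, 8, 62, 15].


i=0: 96==96 found!

Found at 0, 1 comps


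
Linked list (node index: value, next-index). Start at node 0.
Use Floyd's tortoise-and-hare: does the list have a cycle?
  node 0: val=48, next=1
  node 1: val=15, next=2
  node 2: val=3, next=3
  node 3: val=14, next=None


Floyd's tortoise (slow, +1) and hare (fast, +2):
  init: slow=0, fast=0
  step 1: slow=1, fast=2
  step 2: fast 2->3->None, no cycle

Cycle: no


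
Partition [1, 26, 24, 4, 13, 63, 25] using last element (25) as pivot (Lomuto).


Pivot: 25
  1 <= 25: advance i (no swap)
  24 <= 25: swap -> [1, 24, 26, 4, 13, 63, 25]
  4 <= 25: swap -> [1, 24, 4, 26, 13, 63, 25]
  13 <= 25: swap -> [1, 24, 4, 13, 26, 63, 25]
Place pivot at 4: [1, 24, 4, 13, 25, 63, 26]

Partitioned: [1, 24, 4, 13, 25, 63, 26]


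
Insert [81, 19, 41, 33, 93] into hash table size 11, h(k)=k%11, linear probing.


Insert 81: h=4 -> slot 4
Insert 19: h=8 -> slot 8
Insert 41: h=8, 1 probes -> slot 9
Insert 33: h=0 -> slot 0
Insert 93: h=5 -> slot 5

Table: [33, None, None, None, 81, 93, None, None, 19, 41, None]


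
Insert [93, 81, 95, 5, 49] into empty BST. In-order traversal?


Insert 93: root
Insert 81: L from 93
Insert 95: R from 93
Insert 5: L from 93 -> L from 81
Insert 49: L from 93 -> L from 81 -> R from 5

In-order: [5, 49, 81, 93, 95]


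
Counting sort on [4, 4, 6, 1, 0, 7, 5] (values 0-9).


Input: [4, 4, 6, 1, 0, 7, 5]
Counts: [1, 1, 0, 0, 2, 1, 1, 1, 0, 0]

Sorted: [0, 1, 4, 4, 5, 6, 7]


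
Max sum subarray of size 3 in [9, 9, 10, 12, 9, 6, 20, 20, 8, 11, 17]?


[0:3]: 28
[1:4]: 31
[2:5]: 31
[3:6]: 27
[4:7]: 35
[5:8]: 46
[6:9]: 48
[7:10]: 39
[8:11]: 36

Max: 48 at [6:9]


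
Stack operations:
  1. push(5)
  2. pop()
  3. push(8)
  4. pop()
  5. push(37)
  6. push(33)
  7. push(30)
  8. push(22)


push(5) -> [5]
pop()->5, []
push(8) -> [8]
pop()->8, []
push(37) -> [37]
push(33) -> [37, 33]
push(30) -> [37, 33, 30]
push(22) -> [37, 33, 30, 22]

Final stack: [37, 33, 30, 22]


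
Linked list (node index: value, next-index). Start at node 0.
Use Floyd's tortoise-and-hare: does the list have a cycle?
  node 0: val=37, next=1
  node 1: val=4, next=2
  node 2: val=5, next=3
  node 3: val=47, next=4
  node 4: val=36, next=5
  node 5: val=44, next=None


Floyd's tortoise (slow, +1) and hare (fast, +2):
  init: slow=0, fast=0
  step 1: slow=1, fast=2
  step 2: slow=2, fast=4
  step 3: fast 4->5->None, no cycle

Cycle: no


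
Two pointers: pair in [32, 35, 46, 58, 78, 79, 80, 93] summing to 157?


lo=0(32)+hi=7(93)=125
lo=1(35)+hi=7(93)=128
lo=2(46)+hi=7(93)=139
lo=3(58)+hi=7(93)=151
lo=4(78)+hi=7(93)=171
lo=4(78)+hi=6(80)=158
lo=4(78)+hi=5(79)=157

Yes: 78+79=157


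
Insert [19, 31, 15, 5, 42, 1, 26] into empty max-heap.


Insert 19: [19]
Insert 31: [31, 19]
Insert 15: [31, 19, 15]
Insert 5: [31, 19, 15, 5]
Insert 42: [42, 31, 15, 5, 19]
Insert 1: [42, 31, 15, 5, 19, 1]
Insert 26: [42, 31, 26, 5, 19, 1, 15]

Final heap: [42, 31, 26, 5, 19, 1, 15]


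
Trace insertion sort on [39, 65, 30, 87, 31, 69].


Initial: [39, 65, 30, 87, 31, 69]
Insert 65: [39, 65, 30, 87, 31, 69]
Insert 30: [30, 39, 65, 87, 31, 69]
Insert 87: [30, 39, 65, 87, 31, 69]
Insert 31: [30, 31, 39, 65, 87, 69]
Insert 69: [30, 31, 39, 65, 69, 87]

Sorted: [30, 31, 39, 65, 69, 87]


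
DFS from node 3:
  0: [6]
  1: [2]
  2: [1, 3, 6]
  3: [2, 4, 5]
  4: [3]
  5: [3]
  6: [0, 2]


Visit 3, push [5, 4, 2]
Visit 2, push [6, 1]
Visit 1, push []
Visit 6, push [0]
Visit 0, push []
Visit 4, push []
Visit 5, push []

DFS order: [3, 2, 1, 6, 0, 4, 5]


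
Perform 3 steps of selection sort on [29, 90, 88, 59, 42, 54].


Initial: [29, 90, 88, 59, 42, 54]
Step 1: min=29 at 0
  Swap: [29, 90, 88, 59, 42, 54]
Step 2: min=42 at 4
  Swap: [29, 42, 88, 59, 90, 54]
Step 3: min=54 at 5
  Swap: [29, 42, 54, 59, 90, 88]

After 3 steps: [29, 42, 54, 59, 90, 88]


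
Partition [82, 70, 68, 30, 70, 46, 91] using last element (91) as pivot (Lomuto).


Pivot: 91
  82 <= 91: advance i (no swap)
  70 <= 91: advance i (no swap)
  68 <= 91: advance i (no swap)
  30 <= 91: advance i (no swap)
  70 <= 91: advance i (no swap)
  46 <= 91: advance i (no swap)
Place pivot at 6: [82, 70, 68, 30, 70, 46, 91]

Partitioned: [82, 70, 68, 30, 70, 46, 91]


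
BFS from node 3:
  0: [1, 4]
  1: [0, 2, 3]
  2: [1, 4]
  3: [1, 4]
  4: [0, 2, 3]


Visit 3, enqueue [1, 4]
Visit 1, enqueue [0, 2]
Visit 4, enqueue []
Visit 0, enqueue []
Visit 2, enqueue []

BFS order: [3, 1, 4, 0, 2]


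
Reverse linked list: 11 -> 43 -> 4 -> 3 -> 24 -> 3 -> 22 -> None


Step 1: curr=11, set curr.next=prev(None) | reversed so far: 11
Step 2: curr=43, set curr.next=prev(11) | reversed so far: 43 -> 11
Step 3: curr=4, set curr.next=prev(43) | reversed so far: 4 -> 43 -> 11
Step 4: curr=3, set curr.next=prev(4) | reversed so far: 3 -> 4 -> 43 -> 11
Step 5: curr=24, set curr.next=prev(3) | reversed so far: 24 -> 3 -> 4 -> 43 -> 11
Step 6: curr=3, set curr.next=prev(24) | reversed so far: 3 -> 24 -> 3 -> 4 -> 43 -> 11
Step 7: curr=22, set curr.next=prev(3) | reversed so far: 22 -> 3 -> 24 -> 3 -> 4 -> 43 -> 11

22 -> 3 -> 24 -> 3 -> 4 -> 43 -> 11 -> None


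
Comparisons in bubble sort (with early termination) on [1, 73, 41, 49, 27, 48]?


Algorithm: bubble sort (with early termination)
Input: [1, 73, 41, 49, 27, 48]
Sorted: [1, 27, 41, 48, 49, 73]

14


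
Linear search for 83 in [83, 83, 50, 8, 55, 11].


i=0: 83==83 found!

Found at 0, 1 comps


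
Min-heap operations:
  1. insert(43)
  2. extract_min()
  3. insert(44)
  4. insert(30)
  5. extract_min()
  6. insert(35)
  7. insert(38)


insert(43) -> [43]
extract_min()->43, []
insert(44) -> [44]
insert(30) -> [30, 44]
extract_min()->30, [44]
insert(35) -> [35, 44]
insert(38) -> [35, 44, 38]

Final heap: [35, 44, 38]


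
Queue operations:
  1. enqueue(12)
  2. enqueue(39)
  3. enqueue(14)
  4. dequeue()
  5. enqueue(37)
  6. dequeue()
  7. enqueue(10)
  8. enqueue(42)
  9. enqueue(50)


enqueue(12) -> [12]
enqueue(39) -> [12, 39]
enqueue(14) -> [12, 39, 14]
dequeue()->12, [39, 14]
enqueue(37) -> [39, 14, 37]
dequeue()->39, [14, 37]
enqueue(10) -> [14, 37, 10]
enqueue(42) -> [14, 37, 10, 42]
enqueue(50) -> [14, 37, 10, 42, 50]

Final queue: [14, 37, 10, 42, 50]


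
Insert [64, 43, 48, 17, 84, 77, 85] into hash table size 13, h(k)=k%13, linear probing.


Insert 64: h=12 -> slot 12
Insert 43: h=4 -> slot 4
Insert 48: h=9 -> slot 9
Insert 17: h=4, 1 probes -> slot 5
Insert 84: h=6 -> slot 6
Insert 77: h=12, 1 probes -> slot 0
Insert 85: h=7 -> slot 7

Table: [77, None, None, None, 43, 17, 84, 85, None, 48, None, None, 64]


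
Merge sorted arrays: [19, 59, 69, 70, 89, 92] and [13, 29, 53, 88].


Take 13 from B
Take 19 from A
Take 29 from B
Take 53 from B
Take 59 from A
Take 69 from A
Take 70 from A
Take 88 from B

Merged: [13, 19, 29, 53, 59, 69, 70, 88, 89, 92]


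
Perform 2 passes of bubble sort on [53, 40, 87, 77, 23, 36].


Initial: [53, 40, 87, 77, 23, 36]
Pass 1: [40, 53, 77, 23, 36, 87] (4 swaps)
Pass 2: [40, 53, 23, 36, 77, 87] (2 swaps)

After 2 passes: [40, 53, 23, 36, 77, 87]


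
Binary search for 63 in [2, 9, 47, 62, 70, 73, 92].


Step 1: lo=0, hi=6, mid=3, val=62
Step 2: lo=4, hi=6, mid=5, val=73
Step 3: lo=4, hi=4, mid=4, val=70

Not found


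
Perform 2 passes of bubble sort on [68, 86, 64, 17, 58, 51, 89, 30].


Initial: [68, 86, 64, 17, 58, 51, 89, 30]
Pass 1: [68, 64, 17, 58, 51, 86, 30, 89] (5 swaps)
Pass 2: [64, 17, 58, 51, 68, 30, 86, 89] (5 swaps)

After 2 passes: [64, 17, 58, 51, 68, 30, 86, 89]


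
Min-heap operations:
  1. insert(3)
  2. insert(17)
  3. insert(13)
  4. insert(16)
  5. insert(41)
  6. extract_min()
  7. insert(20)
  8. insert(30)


insert(3) -> [3]
insert(17) -> [3, 17]
insert(13) -> [3, 17, 13]
insert(16) -> [3, 16, 13, 17]
insert(41) -> [3, 16, 13, 17, 41]
extract_min()->3, [13, 16, 41, 17]
insert(20) -> [13, 16, 41, 17, 20]
insert(30) -> [13, 16, 30, 17, 20, 41]

Final heap: [13, 16, 30, 17, 20, 41]


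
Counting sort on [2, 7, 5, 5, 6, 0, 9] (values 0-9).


Input: [2, 7, 5, 5, 6, 0, 9]
Counts: [1, 0, 1, 0, 0, 2, 1, 1, 0, 1]

Sorted: [0, 2, 5, 5, 6, 7, 9]


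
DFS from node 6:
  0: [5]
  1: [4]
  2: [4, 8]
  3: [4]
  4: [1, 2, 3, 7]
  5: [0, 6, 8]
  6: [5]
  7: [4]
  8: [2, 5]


Visit 6, push [5]
Visit 5, push [8, 0]
Visit 0, push []
Visit 8, push [2]
Visit 2, push [4]
Visit 4, push [7, 3, 1]
Visit 1, push []
Visit 3, push []
Visit 7, push []

DFS order: [6, 5, 0, 8, 2, 4, 1, 3, 7]


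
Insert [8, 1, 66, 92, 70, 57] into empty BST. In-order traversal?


Insert 8: root
Insert 1: L from 8
Insert 66: R from 8
Insert 92: R from 8 -> R from 66
Insert 70: R from 8 -> R from 66 -> L from 92
Insert 57: R from 8 -> L from 66

In-order: [1, 8, 57, 66, 70, 92]


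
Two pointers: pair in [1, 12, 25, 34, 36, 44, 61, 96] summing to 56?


lo=0(1)+hi=7(96)=97
lo=0(1)+hi=6(61)=62
lo=0(1)+hi=5(44)=45
lo=1(12)+hi=5(44)=56

Yes: 12+44=56


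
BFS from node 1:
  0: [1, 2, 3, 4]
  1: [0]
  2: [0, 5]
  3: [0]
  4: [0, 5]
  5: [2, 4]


Visit 1, enqueue [0]
Visit 0, enqueue [2, 3, 4]
Visit 2, enqueue [5]
Visit 3, enqueue []
Visit 4, enqueue []
Visit 5, enqueue []

BFS order: [1, 0, 2, 3, 4, 5]


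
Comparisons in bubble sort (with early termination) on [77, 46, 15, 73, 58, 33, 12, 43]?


Algorithm: bubble sort (with early termination)
Input: [77, 46, 15, 73, 58, 33, 12, 43]
Sorted: [12, 15, 33, 43, 46, 58, 73, 77]

28


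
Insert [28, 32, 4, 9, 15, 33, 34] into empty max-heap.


Insert 28: [28]
Insert 32: [32, 28]
Insert 4: [32, 28, 4]
Insert 9: [32, 28, 4, 9]
Insert 15: [32, 28, 4, 9, 15]
Insert 33: [33, 28, 32, 9, 15, 4]
Insert 34: [34, 28, 33, 9, 15, 4, 32]

Final heap: [34, 28, 33, 9, 15, 4, 32]


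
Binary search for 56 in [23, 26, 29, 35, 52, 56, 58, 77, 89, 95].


Step 1: lo=0, hi=9, mid=4, val=52
Step 2: lo=5, hi=9, mid=7, val=77
Step 3: lo=5, hi=6, mid=5, val=56

Found at index 5


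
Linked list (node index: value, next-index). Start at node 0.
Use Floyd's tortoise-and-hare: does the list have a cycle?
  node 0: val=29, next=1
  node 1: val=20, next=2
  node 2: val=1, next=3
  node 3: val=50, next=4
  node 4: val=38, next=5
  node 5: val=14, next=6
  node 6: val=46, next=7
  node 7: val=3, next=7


Floyd's tortoise (slow, +1) and hare (fast, +2):
  init: slow=0, fast=0
  step 1: slow=1, fast=2
  step 2: slow=2, fast=4
  step 3: slow=3, fast=6
  step 4: slow=4, fast=7
  step 5: slow=5, fast=7
  step 6: slow=6, fast=7
  step 7: slow=7, fast=7
  slow == fast at node 7: cycle detected

Cycle: yes


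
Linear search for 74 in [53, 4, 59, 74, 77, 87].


i=0: 53!=74
i=1: 4!=74
i=2: 59!=74
i=3: 74==74 found!

Found at 3, 4 comps


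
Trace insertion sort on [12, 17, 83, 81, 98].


Initial: [12, 17, 83, 81, 98]
Insert 17: [12, 17, 83, 81, 98]
Insert 83: [12, 17, 83, 81, 98]
Insert 81: [12, 17, 81, 83, 98]
Insert 98: [12, 17, 81, 83, 98]

Sorted: [12, 17, 81, 83, 98]


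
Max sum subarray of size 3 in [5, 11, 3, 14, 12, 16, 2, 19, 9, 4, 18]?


[0:3]: 19
[1:4]: 28
[2:5]: 29
[3:6]: 42
[4:7]: 30
[5:8]: 37
[6:9]: 30
[7:10]: 32
[8:11]: 31

Max: 42 at [3:6]


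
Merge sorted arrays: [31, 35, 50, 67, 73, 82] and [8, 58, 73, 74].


Take 8 from B
Take 31 from A
Take 35 from A
Take 50 from A
Take 58 from B
Take 67 from A
Take 73 from A
Take 73 from B
Take 74 from B

Merged: [8, 31, 35, 50, 58, 67, 73, 73, 74, 82]


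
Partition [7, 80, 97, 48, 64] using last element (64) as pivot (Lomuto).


Pivot: 64
  7 <= 64: advance i (no swap)
  48 <= 64: swap -> [7, 48, 97, 80, 64]
Place pivot at 2: [7, 48, 64, 80, 97]

Partitioned: [7, 48, 64, 80, 97]


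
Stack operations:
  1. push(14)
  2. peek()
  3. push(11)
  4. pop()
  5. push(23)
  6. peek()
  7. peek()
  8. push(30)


push(14) -> [14]
peek()->14
push(11) -> [14, 11]
pop()->11, [14]
push(23) -> [14, 23]
peek()->23
peek()->23
push(30) -> [14, 23, 30]

Final stack: [14, 23, 30]


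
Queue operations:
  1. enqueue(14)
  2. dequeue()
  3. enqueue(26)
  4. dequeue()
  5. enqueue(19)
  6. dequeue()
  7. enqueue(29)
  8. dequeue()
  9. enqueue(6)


enqueue(14) -> [14]
dequeue()->14, []
enqueue(26) -> [26]
dequeue()->26, []
enqueue(19) -> [19]
dequeue()->19, []
enqueue(29) -> [29]
dequeue()->29, []
enqueue(6) -> [6]

Final queue: [6]


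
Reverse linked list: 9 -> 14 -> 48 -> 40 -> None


Step 1: curr=9, set curr.next=prev(None) | reversed so far: 9
Step 2: curr=14, set curr.next=prev(9) | reversed so far: 14 -> 9
Step 3: curr=48, set curr.next=prev(14) | reversed so far: 48 -> 14 -> 9
Step 4: curr=40, set curr.next=prev(48) | reversed so far: 40 -> 48 -> 14 -> 9

40 -> 48 -> 14 -> 9 -> None


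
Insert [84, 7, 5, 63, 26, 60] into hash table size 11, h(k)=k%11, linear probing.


Insert 84: h=7 -> slot 7
Insert 7: h=7, 1 probes -> slot 8
Insert 5: h=5 -> slot 5
Insert 63: h=8, 1 probes -> slot 9
Insert 26: h=4 -> slot 4
Insert 60: h=5, 1 probes -> slot 6

Table: [None, None, None, None, 26, 5, 60, 84, 7, 63, None]


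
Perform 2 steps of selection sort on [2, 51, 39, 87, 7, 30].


Initial: [2, 51, 39, 87, 7, 30]
Step 1: min=2 at 0
  Swap: [2, 51, 39, 87, 7, 30]
Step 2: min=7 at 4
  Swap: [2, 7, 39, 87, 51, 30]

After 2 steps: [2, 7, 39, 87, 51, 30]


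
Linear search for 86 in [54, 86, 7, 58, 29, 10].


i=0: 54!=86
i=1: 86==86 found!

Found at 1, 2 comps


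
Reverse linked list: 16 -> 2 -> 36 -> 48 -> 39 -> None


Step 1: curr=16, set curr.next=prev(None) | reversed so far: 16
Step 2: curr=2, set curr.next=prev(16) | reversed so far: 2 -> 16
Step 3: curr=36, set curr.next=prev(2) | reversed so far: 36 -> 2 -> 16
Step 4: curr=48, set curr.next=prev(36) | reversed so far: 48 -> 36 -> 2 -> 16
Step 5: curr=39, set curr.next=prev(48) | reversed so far: 39 -> 48 -> 36 -> 2 -> 16

39 -> 48 -> 36 -> 2 -> 16 -> None


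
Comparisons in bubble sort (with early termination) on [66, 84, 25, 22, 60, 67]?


Algorithm: bubble sort (with early termination)
Input: [66, 84, 25, 22, 60, 67]
Sorted: [22, 25, 60, 66, 67, 84]

14


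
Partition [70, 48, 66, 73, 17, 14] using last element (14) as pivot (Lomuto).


Pivot: 14
Place pivot at 0: [14, 48, 66, 73, 17, 70]

Partitioned: [14, 48, 66, 73, 17, 70]


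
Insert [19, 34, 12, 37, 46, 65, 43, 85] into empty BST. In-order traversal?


Insert 19: root
Insert 34: R from 19
Insert 12: L from 19
Insert 37: R from 19 -> R from 34
Insert 46: R from 19 -> R from 34 -> R from 37
Insert 65: R from 19 -> R from 34 -> R from 37 -> R from 46
Insert 43: R from 19 -> R from 34 -> R from 37 -> L from 46
Insert 85: R from 19 -> R from 34 -> R from 37 -> R from 46 -> R from 65

In-order: [12, 19, 34, 37, 43, 46, 65, 85]


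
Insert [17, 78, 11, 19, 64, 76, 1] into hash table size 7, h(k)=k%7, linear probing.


Insert 17: h=3 -> slot 3
Insert 78: h=1 -> slot 1
Insert 11: h=4 -> slot 4
Insert 19: h=5 -> slot 5
Insert 64: h=1, 1 probes -> slot 2
Insert 76: h=6 -> slot 6
Insert 1: h=1, 6 probes -> slot 0

Table: [1, 78, 64, 17, 11, 19, 76]


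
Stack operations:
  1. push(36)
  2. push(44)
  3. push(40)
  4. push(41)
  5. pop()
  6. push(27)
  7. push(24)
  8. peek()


push(36) -> [36]
push(44) -> [36, 44]
push(40) -> [36, 44, 40]
push(41) -> [36, 44, 40, 41]
pop()->41, [36, 44, 40]
push(27) -> [36, 44, 40, 27]
push(24) -> [36, 44, 40, 27, 24]
peek()->24

Final stack: [36, 44, 40, 27, 24]


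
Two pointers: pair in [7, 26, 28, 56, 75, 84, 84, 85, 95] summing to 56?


lo=0(7)+hi=8(95)=102
lo=0(7)+hi=7(85)=92
lo=0(7)+hi=6(84)=91
lo=0(7)+hi=5(84)=91
lo=0(7)+hi=4(75)=82
lo=0(7)+hi=3(56)=63
lo=0(7)+hi=2(28)=35
lo=1(26)+hi=2(28)=54

No pair found


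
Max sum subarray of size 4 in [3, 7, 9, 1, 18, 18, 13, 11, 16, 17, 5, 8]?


[0:4]: 20
[1:5]: 35
[2:6]: 46
[3:7]: 50
[4:8]: 60
[5:9]: 58
[6:10]: 57
[7:11]: 49
[8:12]: 46

Max: 60 at [4:8]


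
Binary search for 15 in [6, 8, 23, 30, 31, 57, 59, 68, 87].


Step 1: lo=0, hi=8, mid=4, val=31
Step 2: lo=0, hi=3, mid=1, val=8
Step 3: lo=2, hi=3, mid=2, val=23

Not found


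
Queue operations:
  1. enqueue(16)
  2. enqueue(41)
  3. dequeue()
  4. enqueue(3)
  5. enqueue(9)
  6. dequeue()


enqueue(16) -> [16]
enqueue(41) -> [16, 41]
dequeue()->16, [41]
enqueue(3) -> [41, 3]
enqueue(9) -> [41, 3, 9]
dequeue()->41, [3, 9]

Final queue: [3, 9]


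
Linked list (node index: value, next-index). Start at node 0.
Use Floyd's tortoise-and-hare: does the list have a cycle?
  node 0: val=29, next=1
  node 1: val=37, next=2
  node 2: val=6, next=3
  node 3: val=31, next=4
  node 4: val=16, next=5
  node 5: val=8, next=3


Floyd's tortoise (slow, +1) and hare (fast, +2):
  init: slow=0, fast=0
  step 1: slow=1, fast=2
  step 2: slow=2, fast=4
  step 3: slow=3, fast=3
  slow == fast at node 3: cycle detected

Cycle: yes


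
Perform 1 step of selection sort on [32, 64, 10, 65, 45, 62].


Initial: [32, 64, 10, 65, 45, 62]
Step 1: min=10 at 2
  Swap: [10, 64, 32, 65, 45, 62]

After 1 step: [10, 64, 32, 65, 45, 62]


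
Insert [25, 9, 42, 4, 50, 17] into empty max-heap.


Insert 25: [25]
Insert 9: [25, 9]
Insert 42: [42, 9, 25]
Insert 4: [42, 9, 25, 4]
Insert 50: [50, 42, 25, 4, 9]
Insert 17: [50, 42, 25, 4, 9, 17]

Final heap: [50, 42, 25, 4, 9, 17]


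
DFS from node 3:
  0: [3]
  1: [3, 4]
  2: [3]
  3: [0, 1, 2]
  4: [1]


Visit 3, push [2, 1, 0]
Visit 0, push []
Visit 1, push [4]
Visit 4, push []
Visit 2, push []

DFS order: [3, 0, 1, 4, 2]


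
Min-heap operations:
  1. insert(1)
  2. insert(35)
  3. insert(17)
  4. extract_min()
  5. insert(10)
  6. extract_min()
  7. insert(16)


insert(1) -> [1]
insert(35) -> [1, 35]
insert(17) -> [1, 35, 17]
extract_min()->1, [17, 35]
insert(10) -> [10, 35, 17]
extract_min()->10, [17, 35]
insert(16) -> [16, 35, 17]

Final heap: [16, 35, 17]


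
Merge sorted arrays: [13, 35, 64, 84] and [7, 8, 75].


Take 7 from B
Take 8 from B
Take 13 from A
Take 35 from A
Take 64 from A
Take 75 from B

Merged: [7, 8, 13, 35, 64, 75, 84]


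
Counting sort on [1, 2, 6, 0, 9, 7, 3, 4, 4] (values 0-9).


Input: [1, 2, 6, 0, 9, 7, 3, 4, 4]
Counts: [1, 1, 1, 1, 2, 0, 1, 1, 0, 1]

Sorted: [0, 1, 2, 3, 4, 4, 6, 7, 9]


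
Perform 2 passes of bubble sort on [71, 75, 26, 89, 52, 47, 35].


Initial: [71, 75, 26, 89, 52, 47, 35]
Pass 1: [71, 26, 75, 52, 47, 35, 89] (4 swaps)
Pass 2: [26, 71, 52, 47, 35, 75, 89] (4 swaps)

After 2 passes: [26, 71, 52, 47, 35, 75, 89]


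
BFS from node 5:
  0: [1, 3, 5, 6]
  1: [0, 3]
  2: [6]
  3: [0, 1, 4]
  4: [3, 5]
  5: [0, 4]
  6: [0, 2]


Visit 5, enqueue [0, 4]
Visit 0, enqueue [1, 3, 6]
Visit 4, enqueue []
Visit 1, enqueue []
Visit 3, enqueue []
Visit 6, enqueue [2]
Visit 2, enqueue []

BFS order: [5, 0, 4, 1, 3, 6, 2]


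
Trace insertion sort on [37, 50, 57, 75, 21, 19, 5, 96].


Initial: [37, 50, 57, 75, 21, 19, 5, 96]
Insert 50: [37, 50, 57, 75, 21, 19, 5, 96]
Insert 57: [37, 50, 57, 75, 21, 19, 5, 96]
Insert 75: [37, 50, 57, 75, 21, 19, 5, 96]
Insert 21: [21, 37, 50, 57, 75, 19, 5, 96]
Insert 19: [19, 21, 37, 50, 57, 75, 5, 96]
Insert 5: [5, 19, 21, 37, 50, 57, 75, 96]
Insert 96: [5, 19, 21, 37, 50, 57, 75, 96]

Sorted: [5, 19, 21, 37, 50, 57, 75, 96]


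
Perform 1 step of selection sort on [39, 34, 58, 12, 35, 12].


Initial: [39, 34, 58, 12, 35, 12]
Step 1: min=12 at 3
  Swap: [12, 34, 58, 39, 35, 12]

After 1 step: [12, 34, 58, 39, 35, 12]


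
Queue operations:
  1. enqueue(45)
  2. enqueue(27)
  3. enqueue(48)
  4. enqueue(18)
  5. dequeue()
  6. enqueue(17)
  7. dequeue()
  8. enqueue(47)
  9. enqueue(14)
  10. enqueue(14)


enqueue(45) -> [45]
enqueue(27) -> [45, 27]
enqueue(48) -> [45, 27, 48]
enqueue(18) -> [45, 27, 48, 18]
dequeue()->45, [27, 48, 18]
enqueue(17) -> [27, 48, 18, 17]
dequeue()->27, [48, 18, 17]
enqueue(47) -> [48, 18, 17, 47]
enqueue(14) -> [48, 18, 17, 47, 14]
enqueue(14) -> [48, 18, 17, 47, 14, 14]

Final queue: [48, 18, 17, 47, 14, 14]


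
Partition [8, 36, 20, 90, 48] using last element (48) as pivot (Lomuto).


Pivot: 48
  8 <= 48: advance i (no swap)
  36 <= 48: advance i (no swap)
  20 <= 48: advance i (no swap)
Place pivot at 3: [8, 36, 20, 48, 90]

Partitioned: [8, 36, 20, 48, 90]


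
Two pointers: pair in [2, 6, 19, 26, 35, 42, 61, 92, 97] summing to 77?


lo=0(2)+hi=8(97)=99
lo=0(2)+hi=7(92)=94
lo=0(2)+hi=6(61)=63
lo=1(6)+hi=6(61)=67
lo=2(19)+hi=6(61)=80
lo=2(19)+hi=5(42)=61
lo=3(26)+hi=5(42)=68
lo=4(35)+hi=5(42)=77

Yes: 35+42=77


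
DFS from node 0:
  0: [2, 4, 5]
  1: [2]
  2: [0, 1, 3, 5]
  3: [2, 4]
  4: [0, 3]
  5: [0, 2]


Visit 0, push [5, 4, 2]
Visit 2, push [5, 3, 1]
Visit 1, push []
Visit 3, push [4]
Visit 4, push []
Visit 5, push []

DFS order: [0, 2, 1, 3, 4, 5]


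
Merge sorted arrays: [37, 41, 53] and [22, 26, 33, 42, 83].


Take 22 from B
Take 26 from B
Take 33 from B
Take 37 from A
Take 41 from A
Take 42 from B
Take 53 from A

Merged: [22, 26, 33, 37, 41, 42, 53, 83]


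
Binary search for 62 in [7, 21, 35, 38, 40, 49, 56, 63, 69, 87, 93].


Step 1: lo=0, hi=10, mid=5, val=49
Step 2: lo=6, hi=10, mid=8, val=69
Step 3: lo=6, hi=7, mid=6, val=56
Step 4: lo=7, hi=7, mid=7, val=63

Not found


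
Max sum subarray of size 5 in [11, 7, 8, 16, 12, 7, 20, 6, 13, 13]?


[0:5]: 54
[1:6]: 50
[2:7]: 63
[3:8]: 61
[4:9]: 58
[5:10]: 59

Max: 63 at [2:7]


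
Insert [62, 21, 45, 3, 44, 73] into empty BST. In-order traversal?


Insert 62: root
Insert 21: L from 62
Insert 45: L from 62 -> R from 21
Insert 3: L from 62 -> L from 21
Insert 44: L from 62 -> R from 21 -> L from 45
Insert 73: R from 62

In-order: [3, 21, 44, 45, 62, 73]


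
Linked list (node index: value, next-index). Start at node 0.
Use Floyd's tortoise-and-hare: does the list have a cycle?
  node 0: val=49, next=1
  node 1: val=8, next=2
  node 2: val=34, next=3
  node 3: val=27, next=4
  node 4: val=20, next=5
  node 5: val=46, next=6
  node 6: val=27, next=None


Floyd's tortoise (slow, +1) and hare (fast, +2):
  init: slow=0, fast=0
  step 1: slow=1, fast=2
  step 2: slow=2, fast=4
  step 3: slow=3, fast=6
  step 4: fast -> None, no cycle

Cycle: no


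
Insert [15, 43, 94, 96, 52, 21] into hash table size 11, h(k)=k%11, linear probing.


Insert 15: h=4 -> slot 4
Insert 43: h=10 -> slot 10
Insert 94: h=6 -> slot 6
Insert 96: h=8 -> slot 8
Insert 52: h=8, 1 probes -> slot 9
Insert 21: h=10, 1 probes -> slot 0

Table: [21, None, None, None, 15, None, 94, None, 96, 52, 43]


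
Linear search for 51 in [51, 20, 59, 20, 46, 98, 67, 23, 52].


i=0: 51==51 found!

Found at 0, 1 comps


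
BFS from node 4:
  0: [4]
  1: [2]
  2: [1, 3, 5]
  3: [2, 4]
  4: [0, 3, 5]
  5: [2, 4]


Visit 4, enqueue [0, 3, 5]
Visit 0, enqueue []
Visit 3, enqueue [2]
Visit 5, enqueue []
Visit 2, enqueue [1]
Visit 1, enqueue []

BFS order: [4, 0, 3, 5, 2, 1]


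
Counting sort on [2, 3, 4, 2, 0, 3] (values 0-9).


Input: [2, 3, 4, 2, 0, 3]
Counts: [1, 0, 2, 2, 1, 0, 0, 0, 0, 0]

Sorted: [0, 2, 2, 3, 3, 4]


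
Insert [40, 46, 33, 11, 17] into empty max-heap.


Insert 40: [40]
Insert 46: [46, 40]
Insert 33: [46, 40, 33]
Insert 11: [46, 40, 33, 11]
Insert 17: [46, 40, 33, 11, 17]

Final heap: [46, 40, 33, 11, 17]


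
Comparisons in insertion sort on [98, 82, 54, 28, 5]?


Algorithm: insertion sort
Input: [98, 82, 54, 28, 5]
Sorted: [5, 28, 54, 82, 98]

10


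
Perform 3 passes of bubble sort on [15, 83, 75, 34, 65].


Initial: [15, 83, 75, 34, 65]
Pass 1: [15, 75, 34, 65, 83] (3 swaps)
Pass 2: [15, 34, 65, 75, 83] (2 swaps)
Pass 3: [15, 34, 65, 75, 83] (0 swaps)

After 3 passes: [15, 34, 65, 75, 83]


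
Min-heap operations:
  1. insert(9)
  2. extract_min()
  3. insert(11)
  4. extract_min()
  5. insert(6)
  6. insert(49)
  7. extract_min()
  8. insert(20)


insert(9) -> [9]
extract_min()->9, []
insert(11) -> [11]
extract_min()->11, []
insert(6) -> [6]
insert(49) -> [6, 49]
extract_min()->6, [49]
insert(20) -> [20, 49]

Final heap: [20, 49]


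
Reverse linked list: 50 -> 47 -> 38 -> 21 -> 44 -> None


Step 1: curr=50, set curr.next=prev(None) | reversed so far: 50
Step 2: curr=47, set curr.next=prev(50) | reversed so far: 47 -> 50
Step 3: curr=38, set curr.next=prev(47) | reversed so far: 38 -> 47 -> 50
Step 4: curr=21, set curr.next=prev(38) | reversed so far: 21 -> 38 -> 47 -> 50
Step 5: curr=44, set curr.next=prev(21) | reversed so far: 44 -> 21 -> 38 -> 47 -> 50

44 -> 21 -> 38 -> 47 -> 50 -> None


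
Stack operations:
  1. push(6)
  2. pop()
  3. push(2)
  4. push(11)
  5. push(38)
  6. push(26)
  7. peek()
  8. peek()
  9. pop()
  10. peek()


push(6) -> [6]
pop()->6, []
push(2) -> [2]
push(11) -> [2, 11]
push(38) -> [2, 11, 38]
push(26) -> [2, 11, 38, 26]
peek()->26
peek()->26
pop()->26, [2, 11, 38]
peek()->38

Final stack: [2, 11, 38]


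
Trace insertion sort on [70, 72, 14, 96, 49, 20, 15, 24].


Initial: [70, 72, 14, 96, 49, 20, 15, 24]
Insert 72: [70, 72, 14, 96, 49, 20, 15, 24]
Insert 14: [14, 70, 72, 96, 49, 20, 15, 24]
Insert 96: [14, 70, 72, 96, 49, 20, 15, 24]
Insert 49: [14, 49, 70, 72, 96, 20, 15, 24]
Insert 20: [14, 20, 49, 70, 72, 96, 15, 24]
Insert 15: [14, 15, 20, 49, 70, 72, 96, 24]
Insert 24: [14, 15, 20, 24, 49, 70, 72, 96]

Sorted: [14, 15, 20, 24, 49, 70, 72, 96]


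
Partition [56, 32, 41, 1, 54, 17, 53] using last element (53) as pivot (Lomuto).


Pivot: 53
  32 <= 53: swap -> [32, 56, 41, 1, 54, 17, 53]
  41 <= 53: swap -> [32, 41, 56, 1, 54, 17, 53]
  1 <= 53: swap -> [32, 41, 1, 56, 54, 17, 53]
  17 <= 53: swap -> [32, 41, 1, 17, 54, 56, 53]
Place pivot at 4: [32, 41, 1, 17, 53, 56, 54]

Partitioned: [32, 41, 1, 17, 53, 56, 54]


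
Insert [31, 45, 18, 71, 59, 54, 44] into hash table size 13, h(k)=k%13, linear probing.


Insert 31: h=5 -> slot 5
Insert 45: h=6 -> slot 6
Insert 18: h=5, 2 probes -> slot 7
Insert 71: h=6, 2 probes -> slot 8
Insert 59: h=7, 2 probes -> slot 9
Insert 54: h=2 -> slot 2
Insert 44: h=5, 5 probes -> slot 10

Table: [None, None, 54, None, None, 31, 45, 18, 71, 59, 44, None, None]


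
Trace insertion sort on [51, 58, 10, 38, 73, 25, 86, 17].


Initial: [51, 58, 10, 38, 73, 25, 86, 17]
Insert 58: [51, 58, 10, 38, 73, 25, 86, 17]
Insert 10: [10, 51, 58, 38, 73, 25, 86, 17]
Insert 38: [10, 38, 51, 58, 73, 25, 86, 17]
Insert 73: [10, 38, 51, 58, 73, 25, 86, 17]
Insert 25: [10, 25, 38, 51, 58, 73, 86, 17]
Insert 86: [10, 25, 38, 51, 58, 73, 86, 17]
Insert 17: [10, 17, 25, 38, 51, 58, 73, 86]

Sorted: [10, 17, 25, 38, 51, 58, 73, 86]


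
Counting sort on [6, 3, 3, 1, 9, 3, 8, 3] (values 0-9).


Input: [6, 3, 3, 1, 9, 3, 8, 3]
Counts: [0, 1, 0, 4, 0, 0, 1, 0, 1, 1]

Sorted: [1, 3, 3, 3, 3, 6, 8, 9]


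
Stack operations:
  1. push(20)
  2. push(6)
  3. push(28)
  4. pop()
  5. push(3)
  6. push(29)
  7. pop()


push(20) -> [20]
push(6) -> [20, 6]
push(28) -> [20, 6, 28]
pop()->28, [20, 6]
push(3) -> [20, 6, 3]
push(29) -> [20, 6, 3, 29]
pop()->29, [20, 6, 3]

Final stack: [20, 6, 3]


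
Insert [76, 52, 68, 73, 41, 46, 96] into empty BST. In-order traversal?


Insert 76: root
Insert 52: L from 76
Insert 68: L from 76 -> R from 52
Insert 73: L from 76 -> R from 52 -> R from 68
Insert 41: L from 76 -> L from 52
Insert 46: L from 76 -> L from 52 -> R from 41
Insert 96: R from 76

In-order: [41, 46, 52, 68, 73, 76, 96]


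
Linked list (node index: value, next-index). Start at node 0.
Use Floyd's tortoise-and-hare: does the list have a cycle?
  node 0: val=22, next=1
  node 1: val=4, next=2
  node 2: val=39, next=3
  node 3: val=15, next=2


Floyd's tortoise (slow, +1) and hare (fast, +2):
  init: slow=0, fast=0
  step 1: slow=1, fast=2
  step 2: slow=2, fast=2
  slow == fast at node 2: cycle detected

Cycle: yes


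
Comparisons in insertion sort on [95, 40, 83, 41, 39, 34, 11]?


Algorithm: insertion sort
Input: [95, 40, 83, 41, 39, 34, 11]
Sorted: [11, 34, 39, 40, 41, 83, 95]

21


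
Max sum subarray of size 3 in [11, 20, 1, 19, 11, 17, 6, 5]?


[0:3]: 32
[1:4]: 40
[2:5]: 31
[3:6]: 47
[4:7]: 34
[5:8]: 28

Max: 47 at [3:6]


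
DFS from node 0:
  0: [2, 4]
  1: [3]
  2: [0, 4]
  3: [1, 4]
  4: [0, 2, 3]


Visit 0, push [4, 2]
Visit 2, push [4]
Visit 4, push [3]
Visit 3, push [1]
Visit 1, push []

DFS order: [0, 2, 4, 3, 1]


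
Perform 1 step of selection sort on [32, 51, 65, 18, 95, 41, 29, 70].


Initial: [32, 51, 65, 18, 95, 41, 29, 70]
Step 1: min=18 at 3
  Swap: [18, 51, 65, 32, 95, 41, 29, 70]

After 1 step: [18, 51, 65, 32, 95, 41, 29, 70]


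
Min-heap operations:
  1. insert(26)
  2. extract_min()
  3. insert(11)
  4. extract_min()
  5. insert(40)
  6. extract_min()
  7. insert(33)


insert(26) -> [26]
extract_min()->26, []
insert(11) -> [11]
extract_min()->11, []
insert(40) -> [40]
extract_min()->40, []
insert(33) -> [33]

Final heap: [33]


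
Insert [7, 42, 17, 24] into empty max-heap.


Insert 7: [7]
Insert 42: [42, 7]
Insert 17: [42, 7, 17]
Insert 24: [42, 24, 17, 7]

Final heap: [42, 24, 17, 7]


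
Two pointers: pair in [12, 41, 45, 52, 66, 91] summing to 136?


lo=0(12)+hi=5(91)=103
lo=1(41)+hi=5(91)=132
lo=2(45)+hi=5(91)=136

Yes: 45+91=136


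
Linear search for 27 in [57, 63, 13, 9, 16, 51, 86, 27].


i=0: 57!=27
i=1: 63!=27
i=2: 13!=27
i=3: 9!=27
i=4: 16!=27
i=5: 51!=27
i=6: 86!=27
i=7: 27==27 found!

Found at 7, 8 comps


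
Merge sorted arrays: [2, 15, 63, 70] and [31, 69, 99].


Take 2 from A
Take 15 from A
Take 31 from B
Take 63 from A
Take 69 from B
Take 70 from A

Merged: [2, 15, 31, 63, 69, 70, 99]


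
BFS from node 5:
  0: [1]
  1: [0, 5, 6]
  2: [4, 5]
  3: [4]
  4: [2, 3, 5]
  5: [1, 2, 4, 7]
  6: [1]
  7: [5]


Visit 5, enqueue [1, 2, 4, 7]
Visit 1, enqueue [0, 6]
Visit 2, enqueue []
Visit 4, enqueue [3]
Visit 7, enqueue []
Visit 0, enqueue []
Visit 6, enqueue []
Visit 3, enqueue []

BFS order: [5, 1, 2, 4, 7, 0, 6, 3]


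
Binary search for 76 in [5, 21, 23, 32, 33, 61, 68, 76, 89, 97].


Step 1: lo=0, hi=9, mid=4, val=33
Step 2: lo=5, hi=9, mid=7, val=76

Found at index 7


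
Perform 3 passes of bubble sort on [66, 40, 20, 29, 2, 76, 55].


Initial: [66, 40, 20, 29, 2, 76, 55]
Pass 1: [40, 20, 29, 2, 66, 55, 76] (5 swaps)
Pass 2: [20, 29, 2, 40, 55, 66, 76] (4 swaps)
Pass 3: [20, 2, 29, 40, 55, 66, 76] (1 swaps)

After 3 passes: [20, 2, 29, 40, 55, 66, 76]


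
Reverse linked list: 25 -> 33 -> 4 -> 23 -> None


Step 1: curr=25, set curr.next=prev(None) | reversed so far: 25
Step 2: curr=33, set curr.next=prev(25) | reversed so far: 33 -> 25
Step 3: curr=4, set curr.next=prev(33) | reversed so far: 4 -> 33 -> 25
Step 4: curr=23, set curr.next=prev(4) | reversed so far: 23 -> 4 -> 33 -> 25

23 -> 4 -> 33 -> 25 -> None


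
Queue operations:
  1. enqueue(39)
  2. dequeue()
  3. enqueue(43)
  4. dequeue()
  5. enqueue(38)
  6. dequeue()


enqueue(39) -> [39]
dequeue()->39, []
enqueue(43) -> [43]
dequeue()->43, []
enqueue(38) -> [38]
dequeue()->38, []

Final queue: []


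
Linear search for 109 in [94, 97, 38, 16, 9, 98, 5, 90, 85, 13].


i=0: 94!=109
i=1: 97!=109
i=2: 38!=109
i=3: 16!=109
i=4: 9!=109
i=5: 98!=109
i=6: 5!=109
i=7: 90!=109
i=8: 85!=109
i=9: 13!=109

Not found, 10 comps


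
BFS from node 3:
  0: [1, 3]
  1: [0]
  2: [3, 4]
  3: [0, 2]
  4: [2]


Visit 3, enqueue [0, 2]
Visit 0, enqueue [1]
Visit 2, enqueue [4]
Visit 1, enqueue []
Visit 4, enqueue []

BFS order: [3, 0, 2, 1, 4]


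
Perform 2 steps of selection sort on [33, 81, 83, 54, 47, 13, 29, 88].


Initial: [33, 81, 83, 54, 47, 13, 29, 88]
Step 1: min=13 at 5
  Swap: [13, 81, 83, 54, 47, 33, 29, 88]
Step 2: min=29 at 6
  Swap: [13, 29, 83, 54, 47, 33, 81, 88]

After 2 steps: [13, 29, 83, 54, 47, 33, 81, 88]


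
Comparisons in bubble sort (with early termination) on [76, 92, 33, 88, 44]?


Algorithm: bubble sort (with early termination)
Input: [76, 92, 33, 88, 44]
Sorted: [33, 44, 76, 88, 92]

10


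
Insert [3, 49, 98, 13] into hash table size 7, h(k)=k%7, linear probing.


Insert 3: h=3 -> slot 3
Insert 49: h=0 -> slot 0
Insert 98: h=0, 1 probes -> slot 1
Insert 13: h=6 -> slot 6

Table: [49, 98, None, 3, None, None, 13]


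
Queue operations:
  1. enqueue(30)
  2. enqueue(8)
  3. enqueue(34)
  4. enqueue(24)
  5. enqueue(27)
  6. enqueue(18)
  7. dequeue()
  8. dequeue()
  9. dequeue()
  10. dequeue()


enqueue(30) -> [30]
enqueue(8) -> [30, 8]
enqueue(34) -> [30, 8, 34]
enqueue(24) -> [30, 8, 34, 24]
enqueue(27) -> [30, 8, 34, 24, 27]
enqueue(18) -> [30, 8, 34, 24, 27, 18]
dequeue()->30, [8, 34, 24, 27, 18]
dequeue()->8, [34, 24, 27, 18]
dequeue()->34, [24, 27, 18]
dequeue()->24, [27, 18]

Final queue: [27, 18]
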